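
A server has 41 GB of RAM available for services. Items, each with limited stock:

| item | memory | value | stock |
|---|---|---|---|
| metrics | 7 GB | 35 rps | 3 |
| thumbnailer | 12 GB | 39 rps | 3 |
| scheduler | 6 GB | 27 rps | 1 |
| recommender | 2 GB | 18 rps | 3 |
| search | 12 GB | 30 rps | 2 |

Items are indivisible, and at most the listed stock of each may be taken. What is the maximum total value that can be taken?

Best selections within memory 41 and stock limits:
- 3×metrics + 1×thumbnailer + 3×recommender: memory 39, value 198
- 2×metrics + 1×thumbnailer + 1×scheduler + 3×recommender: memory 38, value 190
- 3×metrics + 3×recommender + 1×search: memory 39, value 189
- 3×metrics + 1×thumbnailer + 1×scheduler + 1×recommender: memory 41, value 189
Best: 198 rps.

198 rps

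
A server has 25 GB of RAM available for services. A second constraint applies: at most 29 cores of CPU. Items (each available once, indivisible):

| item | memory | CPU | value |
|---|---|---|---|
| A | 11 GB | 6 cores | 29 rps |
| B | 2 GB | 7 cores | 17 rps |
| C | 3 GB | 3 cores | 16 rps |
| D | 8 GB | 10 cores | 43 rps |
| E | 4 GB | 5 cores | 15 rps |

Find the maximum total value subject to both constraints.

105 rps

Feasible sets respecting both limits:
- A+B+C+D: memory 24, CPU 26, value 105
- A+B+D+E: memory 25, CPU 28, value 104
- B+C+D+E: memory 17, CPU 25, value 91
Best: 105 rps.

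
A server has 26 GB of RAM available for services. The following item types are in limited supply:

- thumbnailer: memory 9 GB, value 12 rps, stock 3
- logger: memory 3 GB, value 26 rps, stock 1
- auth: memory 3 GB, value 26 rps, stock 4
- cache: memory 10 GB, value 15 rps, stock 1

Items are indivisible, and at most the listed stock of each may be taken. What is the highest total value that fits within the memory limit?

145 rps

Top feasible selections:
- 1×logger + 4×auth + 1×cache: memory 25, value 145
- 1×thumbnailer + 1×logger + 4×auth: memory 24, value 142
- 1×logger + 4×auth: memory 15, value 130
- 4×auth + 1×cache: memory 22, value 119
Best: 145 rps.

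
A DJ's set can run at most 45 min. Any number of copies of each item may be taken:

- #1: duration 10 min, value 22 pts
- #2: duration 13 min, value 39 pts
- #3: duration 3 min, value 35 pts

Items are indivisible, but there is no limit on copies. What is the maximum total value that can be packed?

525 pts

Best value-per-unit is #3 at 35/3, and filling with it alone uses duration 15×3=45. No mix of the others beats 15×35 = 525.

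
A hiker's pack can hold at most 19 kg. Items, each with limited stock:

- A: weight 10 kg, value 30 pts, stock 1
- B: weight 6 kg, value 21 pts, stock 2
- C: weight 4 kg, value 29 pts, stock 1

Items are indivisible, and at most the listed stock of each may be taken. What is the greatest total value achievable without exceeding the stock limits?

Best selections within weight 19 and stock limits:
- 2×B + 1×C: weight 16, value 71
- 1×A + 1×C: weight 14, value 59
- 1×A + 1×B: weight 16, value 51
- 1×B + 1×C: weight 10, value 50
Best: 71 pts.

71 pts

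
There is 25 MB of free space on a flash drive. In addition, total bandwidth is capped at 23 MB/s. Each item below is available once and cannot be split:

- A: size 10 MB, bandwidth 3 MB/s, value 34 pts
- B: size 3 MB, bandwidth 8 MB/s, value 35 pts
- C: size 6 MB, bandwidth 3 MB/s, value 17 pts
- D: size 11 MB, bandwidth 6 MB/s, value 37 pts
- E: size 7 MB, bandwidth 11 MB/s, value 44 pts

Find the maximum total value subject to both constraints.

113 pts

Feasible sets respecting both limits:
- A+B+E: size 20, bandwidth 22, value 113
- A+B+D: size 24, bandwidth 17, value 106
- C+D+E: size 24, bandwidth 20, value 98
- B+C+E: size 16, bandwidth 22, value 96
Best: 113 pts.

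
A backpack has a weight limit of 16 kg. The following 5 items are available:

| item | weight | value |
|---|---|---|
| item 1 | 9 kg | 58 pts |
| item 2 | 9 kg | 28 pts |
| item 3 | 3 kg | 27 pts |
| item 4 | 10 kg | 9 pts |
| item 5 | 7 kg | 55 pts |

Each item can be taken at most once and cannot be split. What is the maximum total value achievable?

This is a 0/1 knapsack; check combinations near the capacity.
- item 1+item 5: weight 9+7=16, value 58+55=113
- item 1+item 3: weight 9+3=12, value 58+27=85
- item 2+item 5: weight 9+7=16, value 28+55=83
Best: 113 pts.

113 pts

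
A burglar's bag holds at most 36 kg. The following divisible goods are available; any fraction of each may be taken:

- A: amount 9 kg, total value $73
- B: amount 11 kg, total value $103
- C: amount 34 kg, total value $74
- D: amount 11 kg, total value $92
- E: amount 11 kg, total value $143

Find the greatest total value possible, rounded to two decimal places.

Take in order of value per unit:
- E (143/11 per unit): all 11 → value 143, running total 143.00
- B (103/11 per unit): all 11 → value 103, running total 246.00
- D (92/11 per unit): all 11 → value 92, running total 338.00
- A (73/9 per unit): 3 of 9 → value 3×73/9 = 24.3333, running total 362.33
Total 362.33.

362.33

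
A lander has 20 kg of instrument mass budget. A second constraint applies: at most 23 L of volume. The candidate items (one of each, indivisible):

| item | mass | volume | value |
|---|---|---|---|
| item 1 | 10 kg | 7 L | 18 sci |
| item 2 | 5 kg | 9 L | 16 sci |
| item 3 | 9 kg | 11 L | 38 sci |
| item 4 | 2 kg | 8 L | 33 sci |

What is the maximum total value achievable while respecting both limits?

Feasible sets respecting both limits:
- item 3+item 4: mass 11, volume 19, value 71
- item 1+item 3: mass 19, volume 18, value 56
- item 2+item 3: mass 14, volume 20, value 54
Best: 71 sci.

71 sci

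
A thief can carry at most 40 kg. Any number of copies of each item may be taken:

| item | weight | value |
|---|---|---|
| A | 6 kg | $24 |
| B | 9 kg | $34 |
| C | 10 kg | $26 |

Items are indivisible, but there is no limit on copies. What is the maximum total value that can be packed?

Best value-per-unit is A at 24/6; filling with it alone gives 6×24 = 144.
Optimal mix: 5×A + 1×B → weight 39, value 154.

$154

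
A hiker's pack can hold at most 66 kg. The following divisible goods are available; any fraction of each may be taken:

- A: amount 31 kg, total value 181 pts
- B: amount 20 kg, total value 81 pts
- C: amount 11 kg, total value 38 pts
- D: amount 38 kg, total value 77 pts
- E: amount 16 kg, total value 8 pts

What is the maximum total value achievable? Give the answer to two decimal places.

308.11

Take in order of value per unit:
- A (181/31 per unit): all 31 → value 181, running total 181.00
- B (81/20 per unit): all 20 → value 81, running total 262.00
- C (38/11 per unit): all 11 → value 38, running total 300.00
- D (77/38 per unit): 4 of 38 → value 4×77/38 = 8.1053, running total 308.11
Total 308.11.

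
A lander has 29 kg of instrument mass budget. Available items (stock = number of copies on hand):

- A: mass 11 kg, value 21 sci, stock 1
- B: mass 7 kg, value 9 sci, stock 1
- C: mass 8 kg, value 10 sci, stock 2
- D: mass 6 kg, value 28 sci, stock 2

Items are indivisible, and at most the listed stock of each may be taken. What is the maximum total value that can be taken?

77 sci

Top feasible selections:
- 1×A + 2×D: mass 23, value 77
- 2×C + 2×D: mass 28, value 76
Best: 77 sci.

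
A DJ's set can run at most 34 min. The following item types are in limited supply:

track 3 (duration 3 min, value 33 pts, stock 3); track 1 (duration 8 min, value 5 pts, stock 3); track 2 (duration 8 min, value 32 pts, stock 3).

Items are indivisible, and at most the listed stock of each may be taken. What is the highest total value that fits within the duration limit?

195 pts

Top feasible selections:
- 3×track 3 + 3×track 2: duration 33, value 195
- 3×track 3 + 1×track 1 + 2×track 2: duration 33, value 168
Best: 195 pts.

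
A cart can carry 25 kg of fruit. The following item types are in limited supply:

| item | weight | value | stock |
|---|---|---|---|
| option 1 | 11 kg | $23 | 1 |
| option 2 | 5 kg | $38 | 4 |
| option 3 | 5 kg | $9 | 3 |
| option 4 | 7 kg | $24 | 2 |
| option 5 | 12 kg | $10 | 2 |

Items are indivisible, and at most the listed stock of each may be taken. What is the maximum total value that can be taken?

Best selections within weight 25 and stock limits:
- 4×option 2 + 1×option 3: weight 25, value 161
- 4×option 2: weight 20, value 152
Best: $161.

$161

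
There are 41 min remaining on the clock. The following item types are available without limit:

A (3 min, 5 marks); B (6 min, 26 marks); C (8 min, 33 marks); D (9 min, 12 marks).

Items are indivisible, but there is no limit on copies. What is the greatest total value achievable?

170 marks

Best value-per-unit is B at 26/6; filling with it alone gives 6×26 = 156.
Optimal mix: 4×B + 2×C → time 40, value 170.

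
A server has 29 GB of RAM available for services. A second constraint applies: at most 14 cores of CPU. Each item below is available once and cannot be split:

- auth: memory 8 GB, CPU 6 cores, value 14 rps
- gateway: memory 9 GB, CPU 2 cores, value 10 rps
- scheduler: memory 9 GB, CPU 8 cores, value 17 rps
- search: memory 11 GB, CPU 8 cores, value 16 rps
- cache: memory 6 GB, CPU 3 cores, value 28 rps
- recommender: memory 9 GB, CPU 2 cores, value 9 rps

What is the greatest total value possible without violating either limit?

55 rps

Feasible sets respecting both limits:
- gateway+scheduler+cache: memory 24, CPU 13, value 55
- gateway+search+cache: memory 26, CPU 13, value 54
- scheduler+cache+recommender: memory 24, CPU 13, value 54
- search+cache+recommender: memory 26, CPU 13, value 53
Best: 55 rps.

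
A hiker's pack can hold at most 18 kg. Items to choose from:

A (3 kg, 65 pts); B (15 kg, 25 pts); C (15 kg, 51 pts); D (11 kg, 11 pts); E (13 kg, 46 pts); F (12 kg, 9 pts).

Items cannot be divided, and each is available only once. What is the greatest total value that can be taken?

Check high-value combinations within 18 kg:
- A+C: weight 3+15=18, value 65+51=116
- A+E: weight 3+13=16, value 65+46=111
- A+B: weight 3+15=18, value 65+25=90
- A+D: weight 3+11=14, value 65+11=76
- A+F: weight 3+12=15, value 65+9=74
Best: 116 pts.

116 pts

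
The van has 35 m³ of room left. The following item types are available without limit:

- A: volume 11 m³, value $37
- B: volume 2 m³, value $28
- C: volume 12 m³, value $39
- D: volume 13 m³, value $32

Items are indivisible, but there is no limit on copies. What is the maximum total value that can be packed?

$476

Best value-per-unit is B at 28/2, and filling with it alone uses volume 17×2=34. No mix of the others beats 17×28 = 476.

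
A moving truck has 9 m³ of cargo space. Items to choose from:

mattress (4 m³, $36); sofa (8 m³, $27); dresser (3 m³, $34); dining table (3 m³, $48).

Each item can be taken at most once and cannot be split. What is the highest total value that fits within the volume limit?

Check high-value combinations within 9 m³:
- mattress+dining table: volume 4+3=7, value 36+48=84
- dresser+dining table: volume 3+3=6, value 34+48=82
- mattress+dresser: volume 4+3=7, value 36+34=70
- dining table: volume 3, value 48
- mattress: volume 4, value 36
Best: $84.

$84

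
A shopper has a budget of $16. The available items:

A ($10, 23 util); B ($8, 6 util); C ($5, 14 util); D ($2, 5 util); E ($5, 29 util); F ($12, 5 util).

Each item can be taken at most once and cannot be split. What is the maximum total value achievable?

Check high-value combinations within $16:
- A+E: cost 10+5=15, value 23+29=52
- C+D+E: cost 5+2+5=12, value 14+5+29=48
- C+E: cost 5+5=10, value 14+29=43
Best: 52 util.

52 util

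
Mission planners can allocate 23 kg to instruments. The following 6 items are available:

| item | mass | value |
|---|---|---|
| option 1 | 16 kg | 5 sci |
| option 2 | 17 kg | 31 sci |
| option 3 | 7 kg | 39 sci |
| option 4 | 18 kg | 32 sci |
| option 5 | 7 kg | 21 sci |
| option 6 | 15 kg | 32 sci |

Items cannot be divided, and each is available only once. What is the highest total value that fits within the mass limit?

71 sci

This is a 0/1 knapsack; check combinations near the capacity.
- option 3+option 6: mass 7+15=22, value 39+32=71
- option 3+option 5: mass 7+7=14, value 39+21=60
- option 5+option 6: mass 7+15=22, value 21+32=53
Best: 71 sci.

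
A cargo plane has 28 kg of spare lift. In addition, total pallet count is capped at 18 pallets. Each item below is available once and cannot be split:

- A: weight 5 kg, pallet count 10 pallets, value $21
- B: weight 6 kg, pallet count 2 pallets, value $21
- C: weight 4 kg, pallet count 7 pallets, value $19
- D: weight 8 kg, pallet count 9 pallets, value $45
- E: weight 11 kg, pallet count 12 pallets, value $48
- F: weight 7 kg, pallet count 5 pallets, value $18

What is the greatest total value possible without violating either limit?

Feasible sets respecting both limits:
- B+C+D: weight 18, pallet count 18, value 85
- B+D+F: weight 21, pallet count 16, value 84
- B+E: weight 17, pallet count 14, value 69
Best: $85.

$85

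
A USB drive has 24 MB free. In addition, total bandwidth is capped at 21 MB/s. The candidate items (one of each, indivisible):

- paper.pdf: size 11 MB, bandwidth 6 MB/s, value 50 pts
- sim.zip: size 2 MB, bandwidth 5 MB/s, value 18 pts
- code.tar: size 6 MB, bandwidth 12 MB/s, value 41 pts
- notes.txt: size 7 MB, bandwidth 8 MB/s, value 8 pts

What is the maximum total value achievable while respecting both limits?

91 pts

Feasible sets respecting both limits:
- paper.pdf+code.tar: size 17, bandwidth 18, value 91
- paper.pdf+sim.zip+notes.txt: size 20, bandwidth 19, value 76
- paper.pdf+sim.zip: size 13, bandwidth 11, value 68
Best: 91 pts.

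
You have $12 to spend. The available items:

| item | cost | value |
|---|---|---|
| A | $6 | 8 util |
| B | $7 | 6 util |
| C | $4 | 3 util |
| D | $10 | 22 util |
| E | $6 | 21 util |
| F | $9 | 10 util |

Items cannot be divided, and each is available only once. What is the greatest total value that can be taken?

Check high-value combinations within $12:
- A+E: cost 6+6=12, value 8+21=29
- C+E: cost 4+6=10, value 3+21=24
- D: cost 10, value 22
- E: cost 6, value 21
Best: 29 util.

29 util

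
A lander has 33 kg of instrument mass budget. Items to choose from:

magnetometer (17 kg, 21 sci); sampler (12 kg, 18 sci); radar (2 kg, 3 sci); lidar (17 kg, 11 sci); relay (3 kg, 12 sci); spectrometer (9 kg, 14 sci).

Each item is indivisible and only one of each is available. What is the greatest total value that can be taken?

51 sci

Check high-value combinations within 33 kg:
- magnetometer+sampler+relay: mass 17+12+3=32, value 21+18+12=51
- magnetometer+radar+relay+spectrometer: mass 17+2+3+9=31, value 21+3+12+14=50
- sampler+radar+relay+spectrometer: mass 12+2+3+9=26, value 18+3+12+14=47
- magnetometer+relay+spectrometer: mass 17+3+9=29, value 21+12+14=47
- sampler+relay+spectrometer: mass 12+3+9=24, value 18+12+14=44
Best: 51 sci.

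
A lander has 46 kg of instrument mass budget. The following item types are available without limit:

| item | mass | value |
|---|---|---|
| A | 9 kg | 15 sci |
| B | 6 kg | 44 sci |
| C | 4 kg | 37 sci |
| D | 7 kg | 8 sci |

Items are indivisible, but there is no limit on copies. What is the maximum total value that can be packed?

Best value-per-unit is C at 37/4; filling with it alone gives 11×37 = 407.
Optimal mix: 1×B + 10×C → mass 46, value 414.

414 sci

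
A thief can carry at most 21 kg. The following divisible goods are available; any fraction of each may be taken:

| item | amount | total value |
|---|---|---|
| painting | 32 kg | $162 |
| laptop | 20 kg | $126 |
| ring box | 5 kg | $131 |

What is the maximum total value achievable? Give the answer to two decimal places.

Take in order of value per unit:
- ring box (131/5 per unit): all 5 → value 131, running total 131.00
- laptop (126/20 per unit): 16 of 20 → value 16×126/20 = 100.8000, running total 231.80
Total 231.80.

231.80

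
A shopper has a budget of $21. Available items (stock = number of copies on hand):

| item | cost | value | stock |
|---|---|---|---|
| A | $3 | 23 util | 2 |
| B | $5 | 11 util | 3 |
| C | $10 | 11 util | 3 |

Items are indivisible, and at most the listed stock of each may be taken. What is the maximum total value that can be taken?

Best selections within cost 21 and stock limits:
- 2×A + 3×B: cost 21, value 79
- 2×A + 2×B: cost 16, value 68
- 2×A + 1×B + 1×C: cost 21, value 68
- 2×A + 1×B: cost 11, value 57
Best: 79 util.

79 util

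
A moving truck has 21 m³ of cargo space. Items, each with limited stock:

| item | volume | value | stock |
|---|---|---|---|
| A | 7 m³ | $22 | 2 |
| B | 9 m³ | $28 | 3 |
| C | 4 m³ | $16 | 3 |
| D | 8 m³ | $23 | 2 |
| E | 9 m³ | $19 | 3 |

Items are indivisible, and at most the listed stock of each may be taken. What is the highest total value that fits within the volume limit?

Best selections within volume 21 and stock limits:
- 1×B + 3×C: volume 21, value 76
- 3×C + 1×D: volume 20, value 71
- 1×A + 3×C: volume 19, value 70
Best: $76.

$76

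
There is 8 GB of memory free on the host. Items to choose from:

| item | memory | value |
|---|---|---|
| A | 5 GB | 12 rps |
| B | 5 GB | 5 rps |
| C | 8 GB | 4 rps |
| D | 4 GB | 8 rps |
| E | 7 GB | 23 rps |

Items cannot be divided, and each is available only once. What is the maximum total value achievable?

Check high-value combinations within 8 GB:
- E: memory 7, value 23
- A: memory 5, value 12
- D: memory 4, value 8
Best: 23 rps.

23 rps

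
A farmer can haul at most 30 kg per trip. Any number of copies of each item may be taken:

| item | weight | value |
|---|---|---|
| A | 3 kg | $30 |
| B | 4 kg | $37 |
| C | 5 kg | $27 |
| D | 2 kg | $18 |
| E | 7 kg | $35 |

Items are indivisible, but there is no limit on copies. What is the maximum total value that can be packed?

Best value-per-unit is A at 30/3, and filling with it alone uses weight 10×3=30. No mix of the others beats 10×30 = 300.

$300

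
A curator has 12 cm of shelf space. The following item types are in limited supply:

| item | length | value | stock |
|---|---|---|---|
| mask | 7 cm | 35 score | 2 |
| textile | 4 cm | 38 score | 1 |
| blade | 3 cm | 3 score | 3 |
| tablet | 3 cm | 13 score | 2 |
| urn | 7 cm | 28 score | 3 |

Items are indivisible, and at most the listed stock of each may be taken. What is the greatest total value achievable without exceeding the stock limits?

73 score

Top feasible selections:
- 1×mask + 1×textile: length 11, value 73
- 1×textile + 1×urn: length 11, value 66
- 1×textile + 2×tablet: length 10, value 64
Best: 73 score.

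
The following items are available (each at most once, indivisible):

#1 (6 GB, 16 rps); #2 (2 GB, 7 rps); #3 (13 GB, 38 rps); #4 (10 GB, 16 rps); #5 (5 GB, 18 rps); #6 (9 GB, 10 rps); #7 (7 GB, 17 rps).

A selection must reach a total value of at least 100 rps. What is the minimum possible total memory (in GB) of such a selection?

Subsets with value ≥ 100, sorted by total memory:
- #1+#3+#4+#5+#7: memory 41, value 105
- #1+#2+#3+#5+#6+#7: memory 42, value 106
- #1+#2+#3+#4+#5+#7: memory 43, value 112
- #1+#2+#3+#4+#5+#6: memory 45, value 105
Minimum memory: 41 GB.

41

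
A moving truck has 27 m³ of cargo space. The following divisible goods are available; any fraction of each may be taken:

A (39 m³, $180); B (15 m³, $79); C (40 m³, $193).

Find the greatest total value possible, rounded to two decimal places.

136.90

Take in order of value per unit:
- B (79/15 per unit): all 15 → value 79, running total 79.00
- C (193/40 per unit): 12 of 40 → value 12×193/40 = 57.9000, running total 136.90
Total 136.90.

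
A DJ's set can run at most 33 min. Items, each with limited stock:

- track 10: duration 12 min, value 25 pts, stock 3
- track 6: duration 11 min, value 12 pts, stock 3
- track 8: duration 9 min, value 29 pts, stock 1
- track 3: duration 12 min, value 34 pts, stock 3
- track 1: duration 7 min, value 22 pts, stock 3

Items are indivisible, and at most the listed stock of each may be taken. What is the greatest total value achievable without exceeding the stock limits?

Best selections within duration 33 and stock limits:
- 1×track 3 + 3×track 1: duration 33, value 100
- 1×track 8 + 2×track 3: duration 33, value 97
- 1×track 8 + 3×track 1: duration 30, value 95
- 1×track 10 + 3×track 1: duration 33, value 91
Best: 100 pts.

100 pts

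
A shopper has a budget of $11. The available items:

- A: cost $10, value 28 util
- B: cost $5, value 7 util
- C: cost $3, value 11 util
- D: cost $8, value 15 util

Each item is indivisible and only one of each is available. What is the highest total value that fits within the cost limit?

28 util

This is a 0/1 knapsack; check combinations near the capacity.
- A: cost 10, value 28
- C+D: cost 3+8=11, value 11+15=26
- B+C: cost 5+3=8, value 7+11=18
- D: cost 8, value 15
Best: 28 util.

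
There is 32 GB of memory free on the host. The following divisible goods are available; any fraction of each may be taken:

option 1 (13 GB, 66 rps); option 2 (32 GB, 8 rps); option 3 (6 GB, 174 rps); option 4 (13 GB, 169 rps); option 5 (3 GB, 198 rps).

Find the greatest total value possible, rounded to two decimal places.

591.77

Take in order of value per unit:
- option 5 (198/3 per unit): all 3 → value 198, running total 198.00
- option 3 (174/6 per unit): all 6 → value 174, running total 372.00
- option 4 (169/13 per unit): all 13 → value 169, running total 541.00
- option 1 (66/13 per unit): 10 of 13 → value 10×66/13 = 50.7692, running total 591.77
Total 591.77.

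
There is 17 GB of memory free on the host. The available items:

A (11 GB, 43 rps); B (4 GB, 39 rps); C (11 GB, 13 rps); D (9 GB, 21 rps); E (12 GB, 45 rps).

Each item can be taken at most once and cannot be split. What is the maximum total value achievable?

Check high-value combinations within 17 GB:
- B+E: memory 4+12=16, value 39+45=84
- A+B: memory 11+4=15, value 43+39=82
- B+D: memory 4+9=13, value 39+21=60
- B+C: memory 4+11=15, value 39+13=52
Best: 84 rps.

84 rps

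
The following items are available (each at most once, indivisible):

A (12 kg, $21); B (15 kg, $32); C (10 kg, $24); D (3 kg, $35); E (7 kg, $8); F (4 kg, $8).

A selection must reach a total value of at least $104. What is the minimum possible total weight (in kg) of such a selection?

Subsets with value ≥ 104, sorted by total weight:
- B+C+D+E+F: weight 39, value 107
- A+B+C+D: weight 40, value 112
- A+B+D+E+F: weight 41, value 104
Minimum weight: 39 kg.

39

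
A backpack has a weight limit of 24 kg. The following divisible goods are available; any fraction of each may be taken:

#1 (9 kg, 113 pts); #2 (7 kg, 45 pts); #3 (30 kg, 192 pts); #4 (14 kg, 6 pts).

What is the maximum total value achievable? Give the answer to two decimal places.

Take in order of value per unit:
- #1 (113/9 per unit): all 9 → value 113, running total 113.00
- #2 (45/7 per unit): all 7 → value 45, running total 158.00
- #3 (192/30 per unit): 8 of 30 → value 8×192/30 = 51.2000, running total 209.20
Total 209.20.

209.20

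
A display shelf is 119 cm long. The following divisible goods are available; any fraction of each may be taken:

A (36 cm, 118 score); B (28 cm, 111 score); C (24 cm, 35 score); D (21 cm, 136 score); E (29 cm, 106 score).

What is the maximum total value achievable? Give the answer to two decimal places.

478.29

Take in order of value per unit:
- D (136/21 per unit): all 21 → value 136, running total 136.00
- B (111/28 per unit): all 28 → value 111, running total 247.00
- E (106/29 per unit): all 29 → value 106, running total 353.00
- A (118/36 per unit): all 36 → value 118, running total 471.00
- C (35/24 per unit): 5 of 24 → value 5×35/24 = 7.2917, running total 478.29
Total 478.29.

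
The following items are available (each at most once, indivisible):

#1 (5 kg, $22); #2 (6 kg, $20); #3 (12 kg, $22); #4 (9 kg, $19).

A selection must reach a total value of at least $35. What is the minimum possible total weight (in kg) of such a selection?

11

Subsets with value ≥ 35, sorted by total weight:
- #1+#2: weight 11, value 42
- #1+#4: weight 14, value 41
- #2+#4: weight 15, value 39
Minimum weight: 11 kg.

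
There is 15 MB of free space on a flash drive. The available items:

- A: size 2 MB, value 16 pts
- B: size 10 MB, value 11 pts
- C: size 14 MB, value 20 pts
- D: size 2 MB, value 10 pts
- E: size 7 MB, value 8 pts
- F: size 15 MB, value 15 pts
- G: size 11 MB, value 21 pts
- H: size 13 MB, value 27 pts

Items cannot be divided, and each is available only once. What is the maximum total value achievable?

Check high-value combinations within 15 MB:
- A+D+G: size 2+2+11=15, value 16+10+21=47
- A+H: size 2+13=15, value 16+27=43
- A+G: size 2+11=13, value 16+21=37
- A+B+D: size 2+10+2=14, value 16+11+10=37
Best: 47 pts.

47 pts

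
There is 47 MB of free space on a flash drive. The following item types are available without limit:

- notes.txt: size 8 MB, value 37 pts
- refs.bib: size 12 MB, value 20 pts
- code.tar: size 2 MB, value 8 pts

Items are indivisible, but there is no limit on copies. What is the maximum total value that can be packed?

Best value-per-unit is notes.txt at 37/8; filling with it alone gives 5×37 = 185.
Optimal mix: 5×notes.txt + 3×code.tar → size 46, value 209.

209 pts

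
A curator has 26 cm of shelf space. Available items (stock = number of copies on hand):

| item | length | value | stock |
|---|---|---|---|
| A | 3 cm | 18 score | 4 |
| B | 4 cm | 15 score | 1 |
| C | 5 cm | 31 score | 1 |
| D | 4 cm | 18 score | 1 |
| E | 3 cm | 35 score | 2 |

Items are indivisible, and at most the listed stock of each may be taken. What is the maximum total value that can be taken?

Best selections within length 26 and stock limits:
- 4×A + 1×B + 1×D + 2×E: length 26, value 175
- 4×A + 1×C + 2×E: length 23, value 173
- 3×A + 1×C + 1×D + 2×E: length 24, value 173
- 3×A + 1×B + 1×C + 2×E: length 24, value 170
Best: 175 score.

175 score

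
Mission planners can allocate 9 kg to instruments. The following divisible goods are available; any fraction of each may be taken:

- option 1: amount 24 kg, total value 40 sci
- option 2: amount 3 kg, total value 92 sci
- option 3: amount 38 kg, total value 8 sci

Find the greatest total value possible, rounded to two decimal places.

Take in order of value per unit:
- option 2 (92/3 per unit): all 3 → value 92, running total 92.00
- option 1 (40/24 per unit): 6 of 24 → value 6×40/24 = 10.0000, running total 102.00
Total 102.00.

102.00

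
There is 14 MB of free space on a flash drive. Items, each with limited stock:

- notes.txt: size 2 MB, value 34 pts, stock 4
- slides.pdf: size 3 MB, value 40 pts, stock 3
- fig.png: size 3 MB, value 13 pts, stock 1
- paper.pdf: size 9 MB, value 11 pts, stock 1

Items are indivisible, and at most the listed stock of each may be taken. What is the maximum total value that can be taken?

Top feasible selections:
- 4×notes.txt + 2×slides.pdf: size 14, value 216
- 4×notes.txt + 1×slides.pdf + 1×fig.png: size 14, value 189
Best: 216 pts.

216 pts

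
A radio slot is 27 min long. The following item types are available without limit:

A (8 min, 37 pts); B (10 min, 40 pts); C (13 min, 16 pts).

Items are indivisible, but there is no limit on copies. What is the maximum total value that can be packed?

114 pts

Best value-per-unit is A at 37/8; filling with it alone gives 3×37 = 111.
Optimal mix: 2×A + 1×B → duration 26, value 114.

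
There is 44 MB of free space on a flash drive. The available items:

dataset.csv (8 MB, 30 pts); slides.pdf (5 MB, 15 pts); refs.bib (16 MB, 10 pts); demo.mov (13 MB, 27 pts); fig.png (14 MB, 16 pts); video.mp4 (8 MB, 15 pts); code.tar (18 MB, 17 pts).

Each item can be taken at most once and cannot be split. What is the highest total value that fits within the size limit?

89 pts

Check high-value combinations within 44 MB:
- dataset.csv+slides.pdf+demo.mov+code.tar: size 8+5+13+18=44, value 30+15+27+17=89
- dataset.csv+slides.pdf+demo.mov+fig.png: size 8+5+13+14=40, value 30+15+27+16=88
- dataset.csv+demo.mov+fig.png+video.mp4: size 8+13+14+8=43, value 30+27+16+15=88
- dataset.csv+slides.pdf+demo.mov+video.mp4: size 8+5+13+8=34, value 30+15+27+15=87
- dataset.csv+slides.pdf+refs.bib+demo.mov: size 8+5+16+13=42, value 30+15+10+27=82
Best: 89 pts.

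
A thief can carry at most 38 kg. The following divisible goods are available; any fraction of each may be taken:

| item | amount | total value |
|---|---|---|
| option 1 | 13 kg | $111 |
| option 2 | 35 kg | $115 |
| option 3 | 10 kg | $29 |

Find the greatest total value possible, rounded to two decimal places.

193.14

Take in order of value per unit:
- option 1 (111/13 per unit): all 13 → value 111, running total 111.00
- option 2 (115/35 per unit): 25 of 35 → value 25×115/35 = 82.1429, running total 193.14
Total 193.14.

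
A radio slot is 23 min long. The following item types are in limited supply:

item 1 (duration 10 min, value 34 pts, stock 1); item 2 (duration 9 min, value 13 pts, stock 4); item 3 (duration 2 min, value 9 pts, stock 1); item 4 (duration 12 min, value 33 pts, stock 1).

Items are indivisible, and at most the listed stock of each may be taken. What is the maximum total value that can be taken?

Top feasible selections:
- 1×item 1 + 1×item 4: duration 22, value 67
- 1×item 1 + 1×item 2 + 1×item 3: duration 21, value 56
- 1×item 2 + 1×item 3 + 1×item 4: duration 23, value 55
- 1×item 1 + 1×item 2: duration 19, value 47
Best: 67 pts.

67 pts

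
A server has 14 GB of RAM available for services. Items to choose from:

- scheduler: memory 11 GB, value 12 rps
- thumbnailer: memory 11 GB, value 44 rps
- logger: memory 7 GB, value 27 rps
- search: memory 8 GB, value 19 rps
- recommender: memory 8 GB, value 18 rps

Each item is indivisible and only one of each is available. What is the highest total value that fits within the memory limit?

44 rps

Check high-value combinations within 14 GB:
- thumbnailer: memory 11, value 44
- logger: memory 7, value 27
- search: memory 8, value 19
Best: 44 rps.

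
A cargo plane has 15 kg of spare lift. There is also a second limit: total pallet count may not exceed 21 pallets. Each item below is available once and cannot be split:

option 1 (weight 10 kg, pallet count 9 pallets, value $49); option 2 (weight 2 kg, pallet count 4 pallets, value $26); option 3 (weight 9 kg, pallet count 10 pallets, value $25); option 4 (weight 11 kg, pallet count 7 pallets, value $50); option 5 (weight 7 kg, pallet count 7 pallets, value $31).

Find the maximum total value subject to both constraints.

$76

Feasible sets respecting both limits:
- option 2+option 4: weight 13, pallet count 11, value 76
- option 1+option 2: weight 12, pallet count 13, value 75
- option 2+option 5: weight 9, pallet count 11, value 57
Best: $76.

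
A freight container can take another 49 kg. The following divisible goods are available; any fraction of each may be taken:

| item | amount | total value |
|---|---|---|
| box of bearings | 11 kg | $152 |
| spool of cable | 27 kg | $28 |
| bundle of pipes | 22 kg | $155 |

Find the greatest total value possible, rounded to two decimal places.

323.59

Take in order of value per unit:
- box of bearings (152/11 per unit): all 11 → value 152, running total 152.00
- bundle of pipes (155/22 per unit): all 22 → value 155, running total 307.00
- spool of cable (28/27 per unit): 16 of 27 → value 16×28/27 = 16.5926, running total 323.59
Total 323.59.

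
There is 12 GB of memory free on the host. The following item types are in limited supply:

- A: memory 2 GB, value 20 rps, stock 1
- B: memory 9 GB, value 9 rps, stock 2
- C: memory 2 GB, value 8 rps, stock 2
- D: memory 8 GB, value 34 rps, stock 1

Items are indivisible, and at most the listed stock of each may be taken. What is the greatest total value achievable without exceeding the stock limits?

Best selections within memory 12 and stock limits:
- 1×A + 1×C + 1×D: memory 12, value 62
- 1×A + 1×D: memory 10, value 54
- 2×C + 1×D: memory 12, value 50
Best: 62 rps.

62 rps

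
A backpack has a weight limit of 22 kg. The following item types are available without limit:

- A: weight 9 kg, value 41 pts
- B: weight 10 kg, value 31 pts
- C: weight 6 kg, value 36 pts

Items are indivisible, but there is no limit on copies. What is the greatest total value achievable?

113 pts

Best value-per-unit is C at 36/6; filling with it alone gives 3×36 = 108.
Optimal mix: 1×A + 2×C → weight 21, value 113.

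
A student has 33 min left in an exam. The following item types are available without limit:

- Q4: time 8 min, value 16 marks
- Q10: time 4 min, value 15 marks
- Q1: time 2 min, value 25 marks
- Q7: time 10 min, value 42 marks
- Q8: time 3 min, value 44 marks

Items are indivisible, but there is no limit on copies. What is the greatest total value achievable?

484 marks

Best value-per-unit is Q8 at 44/3, and filling with it alone uses time 11×3=33. No mix of the others beats 11×44 = 484.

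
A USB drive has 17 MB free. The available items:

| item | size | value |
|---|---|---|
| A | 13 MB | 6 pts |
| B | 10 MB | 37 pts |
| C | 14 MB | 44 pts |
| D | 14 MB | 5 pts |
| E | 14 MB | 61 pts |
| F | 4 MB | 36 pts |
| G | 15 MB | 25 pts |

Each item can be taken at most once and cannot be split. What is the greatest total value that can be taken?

73 pts

This is a 0/1 knapsack; check combinations near the capacity.
- B+F: size 10+4=14, value 37+36=73
- E: size 14, value 61
- C: size 14, value 44
- A+F: size 13+4=17, value 6+36=42
- B: size 10, value 37
Best: 73 pts.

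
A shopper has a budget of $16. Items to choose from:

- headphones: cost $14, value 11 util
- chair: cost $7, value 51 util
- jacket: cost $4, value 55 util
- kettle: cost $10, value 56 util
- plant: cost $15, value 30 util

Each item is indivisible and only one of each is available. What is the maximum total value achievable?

Check high-value combinations within $16:
- jacket+kettle: cost 4+10=14, value 55+56=111
- chair+jacket: cost 7+4=11, value 51+55=106
- kettle: cost 10, value 56
- jacket: cost 4, value 55
Best: 111 util.

111 util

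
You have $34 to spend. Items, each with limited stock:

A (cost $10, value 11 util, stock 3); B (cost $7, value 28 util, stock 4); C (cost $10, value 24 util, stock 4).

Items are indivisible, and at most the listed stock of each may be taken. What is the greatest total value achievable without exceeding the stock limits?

Top feasible selections:
- 4×B: cost 28, value 112
- 3×B + 1×C: cost 31, value 108
Best: 112 util.

112 util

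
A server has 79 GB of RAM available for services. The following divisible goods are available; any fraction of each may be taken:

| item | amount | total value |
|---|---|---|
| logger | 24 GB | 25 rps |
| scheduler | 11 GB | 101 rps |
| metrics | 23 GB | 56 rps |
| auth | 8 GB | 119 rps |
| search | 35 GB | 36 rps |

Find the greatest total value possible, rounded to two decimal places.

314.37

Take in order of value per unit:
- auth (119/8 per unit): all 8 → value 119, running total 119.00
- scheduler (101/11 per unit): all 11 → value 101, running total 220.00
- metrics (56/23 per unit): all 23 → value 56, running total 276.00
- logger (25/24 per unit): all 24 → value 25, running total 301.00
- search (36/35 per unit): 13 of 35 → value 13×36/35 = 13.3714, running total 314.37
Total 314.37.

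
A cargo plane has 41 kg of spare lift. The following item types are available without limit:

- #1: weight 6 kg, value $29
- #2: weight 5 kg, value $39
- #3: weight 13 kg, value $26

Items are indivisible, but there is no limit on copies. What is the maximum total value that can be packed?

Best value-per-unit is #2 at 39/5, and filling with it alone uses weight 8×5=40. No mix of the others beats 8×39 = 312.

$312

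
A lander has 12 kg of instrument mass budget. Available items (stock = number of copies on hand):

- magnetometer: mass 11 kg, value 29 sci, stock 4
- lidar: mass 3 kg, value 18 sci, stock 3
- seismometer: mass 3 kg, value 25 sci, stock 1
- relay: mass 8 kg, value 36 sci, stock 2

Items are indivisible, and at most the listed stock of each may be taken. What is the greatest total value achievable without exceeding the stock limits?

79 sci

Best selections within mass 12 and stock limits:
- 3×lidar + 1×seismometer: mass 12, value 79
- 2×lidar + 1×seismometer: mass 9, value 61
- 1×seismometer + 1×relay: mass 11, value 61
Best: 79 sci.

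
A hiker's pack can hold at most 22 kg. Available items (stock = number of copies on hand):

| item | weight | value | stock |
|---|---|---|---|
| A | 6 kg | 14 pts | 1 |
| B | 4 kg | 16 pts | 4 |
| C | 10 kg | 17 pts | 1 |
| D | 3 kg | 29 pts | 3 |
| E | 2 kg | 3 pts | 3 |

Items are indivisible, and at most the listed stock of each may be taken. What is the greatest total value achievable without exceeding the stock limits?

135 pts

Top feasible selections:
- 3×B + 3×D: weight 21, value 135
- 2×B + 3×D + 2×E: weight 21, value 125
Best: 135 pts.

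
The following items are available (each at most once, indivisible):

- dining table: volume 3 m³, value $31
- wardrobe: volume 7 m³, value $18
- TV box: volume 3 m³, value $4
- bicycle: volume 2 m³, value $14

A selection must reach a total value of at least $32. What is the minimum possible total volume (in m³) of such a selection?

5

Subsets with value ≥ 32, sorted by total volume:
- dining table+bicycle: volume 5, value 45
- dining table+TV box: volume 6, value 35
Minimum volume: 5 m³.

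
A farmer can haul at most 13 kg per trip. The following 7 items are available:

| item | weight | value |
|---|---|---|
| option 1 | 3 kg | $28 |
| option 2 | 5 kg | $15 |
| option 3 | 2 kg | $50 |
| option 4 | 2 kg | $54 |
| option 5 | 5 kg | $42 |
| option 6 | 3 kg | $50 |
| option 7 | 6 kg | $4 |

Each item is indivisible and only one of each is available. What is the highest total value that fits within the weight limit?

Check high-value combinations within 13 kg:
- option 3+option 4+option 5+option 6: weight 2+2+5+3=12, value 50+54+42+50=196
- option 1+option 3+option 4+option 6: weight 3+2+2+3=10, value 28+50+54+50=182
- option 1+option 3+option 4+option 5: weight 3+2+2+5=12, value 28+50+54+42=174
- option 1+option 4+option 5+option 6: weight 3+2+5+3=13, value 28+54+42+50=174
- option 1+option 3+option 5+option 6: weight 3+2+5+3=13, value 28+50+42+50=170
Best: $196.

$196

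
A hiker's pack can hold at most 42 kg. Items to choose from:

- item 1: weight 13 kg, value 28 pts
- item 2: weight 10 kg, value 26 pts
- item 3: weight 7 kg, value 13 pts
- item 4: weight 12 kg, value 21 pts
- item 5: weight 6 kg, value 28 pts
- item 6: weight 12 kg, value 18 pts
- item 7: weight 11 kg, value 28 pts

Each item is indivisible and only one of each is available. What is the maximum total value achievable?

110 pts

This is a 0/1 knapsack; check combinations near the capacity.
- item 1+item 2+item 5+item 7: weight 13+10+6+11=40, value 28+26+28+28=110
- item 1+item 4+item 5+item 7: weight 13+12+6+11=42, value 28+21+28+28=105
- item 2+item 4+item 5+item 7: weight 10+12+6+11=39, value 26+21+28+28=103
- item 1+item 2+item 4+item 5: weight 13+10+12+6=41, value 28+26+21+28=103
- item 1+item 5+item 6+item 7: weight 13+6+12+11=42, value 28+28+18+28=102
Best: 110 pts.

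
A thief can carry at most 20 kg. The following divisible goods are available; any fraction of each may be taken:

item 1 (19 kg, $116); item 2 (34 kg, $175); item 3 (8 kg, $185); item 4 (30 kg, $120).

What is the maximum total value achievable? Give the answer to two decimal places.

258.26

Take in order of value per unit:
- item 3 (185/8 per unit): all 8 → value 185, running total 185.00
- item 1 (116/19 per unit): 12 of 19 → value 12×116/19 = 73.2632, running total 258.26
Total 258.26.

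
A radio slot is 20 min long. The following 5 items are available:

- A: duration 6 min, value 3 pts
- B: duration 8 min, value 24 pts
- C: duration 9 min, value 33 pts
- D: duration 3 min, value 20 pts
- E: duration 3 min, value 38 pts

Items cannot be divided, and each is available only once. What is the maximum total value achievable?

95 pts

Check high-value combinations within 20 min:
- B+C+E: duration 8+9+3=20, value 24+33+38=95
- C+D+E: duration 9+3+3=15, value 33+20+38=91
- A+B+D+E: duration 6+8+3+3=20, value 3+24+20+38=85
Best: 95 pts.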